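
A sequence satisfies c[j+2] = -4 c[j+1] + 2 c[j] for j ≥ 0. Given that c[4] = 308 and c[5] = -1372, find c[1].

Rearranging, c[j-2] = (c[j] + 4 c[j-1]) / 2.
c[3] = (-1372 + 4(308)) / 2 = -140/2 = -70
c[2] = (308 + 4(-70)) / 2 = 28/2 = 14
c[1] = (-70 + 4(14)) / 2 = -14/2 = -7

-7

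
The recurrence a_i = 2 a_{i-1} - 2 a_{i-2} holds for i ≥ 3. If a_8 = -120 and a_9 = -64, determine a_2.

7

Rearranging, a_{i-2} = (a_i - 2 a_{i-1}) / -2.
a_7 = (-64 - 2*(-120)) / -2 = 176/-2 = -88
a_6 = (-120 - 2*(-88)) / -2 = 56/-2 = -28
a_5 = (-88 - 2*(-28)) / -2 = -32/-2 = 16
a_4 = (-28 - 2*16) / -2 = -60/-2 = 30
a_3 = (16 - 2*30) / -2 = -44/-2 = 22
a_2 = (30 - 2*22) / -2 = -14/-2 = 7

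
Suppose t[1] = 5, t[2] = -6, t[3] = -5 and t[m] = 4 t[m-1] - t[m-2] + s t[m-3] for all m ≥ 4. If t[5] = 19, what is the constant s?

5

t[4] = -14 + 5s
t[5] = -51 + 14s
So -51 + 14s = 19, giving s = 5.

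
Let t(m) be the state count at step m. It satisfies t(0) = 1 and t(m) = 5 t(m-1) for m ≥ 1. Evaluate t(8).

390625

t(1) = 5·1 = 5
t(2) = 5·5 = 25
t(3) = 5·25 = 125
t(4) = 5·125 = 625
t(5) = 5·625 = 3125
t(6) = 5·3125 = 15625
t(7) = 5·15625 = 78125
t(8) = 5·78125 = 390625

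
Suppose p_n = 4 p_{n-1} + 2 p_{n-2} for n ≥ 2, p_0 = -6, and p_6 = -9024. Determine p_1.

Let p_1 = y.
p_2 = -12 + 4y
p_3 = -48 + 18y
p_4 = -216 + 80y
p_5 = -960 + 356y
p_6 = -4272 + 1584y
So -4272 + 1584y = -9024, giving y = -3.

-3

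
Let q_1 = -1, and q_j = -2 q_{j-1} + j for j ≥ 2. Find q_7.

-97

q_2 = -2*(-1) + 2 = 4
q_3 = -2*4 + 3 = -5
q_4 = -2*(-5) + 4 = 14
q_5 = -2*14 + 5 = -23
q_6 = -2*(-23) + 6 = 52
q_7 = -2*52 + 7 = -97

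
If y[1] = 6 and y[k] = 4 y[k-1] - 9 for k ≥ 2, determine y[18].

The fixed point is -9/(1 - 4) = 3, so y[k] - 3 = 4(y[k-1] - 3).
Hence y[k] = 3·4^{k-1} + 3.
y[18] = 3·4^{17} + 3 = 3·17179869184 + 3 = 51539607555.

51539607555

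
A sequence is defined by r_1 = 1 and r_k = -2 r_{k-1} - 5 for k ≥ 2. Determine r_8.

-343

r_2 = -2(1) - 5 = -7
r_3 = -2(-7) - 5 = 9
r_4 = -2(9) - 5 = -23
r_5 = -2(-23) - 5 = 41
r_6 = -2(41) - 5 = -87
r_7 = -2(-87) - 5 = 169
r_8 = -2(169) - 5 = -343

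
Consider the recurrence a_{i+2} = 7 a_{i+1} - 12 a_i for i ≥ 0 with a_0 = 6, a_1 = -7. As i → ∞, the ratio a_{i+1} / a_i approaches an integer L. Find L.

4

The characteristic equation is r^2 - 7r + 12 = 0, which factors as (r - 4)(r - 3) = 0.
So the roots are 4 and 3. Since |4| > |3| and the coefficient of 4^i is non-zero, the ratio tends to 4.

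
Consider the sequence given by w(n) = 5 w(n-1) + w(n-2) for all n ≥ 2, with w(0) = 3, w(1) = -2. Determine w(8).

w(2) = 5*(-2) + 3 = -7
w(3) = 5*(-7) + (-2) = -37
w(4) = 5*(-37) + (-7) = -192
w(5) = 5*(-192) + (-37) = -997
w(6) = 5*(-997) + (-192) = -5177
w(7) = 5*(-5177) + (-997) = -26882
w(8) = 5*(-26882) + (-5177) = -139587

-139587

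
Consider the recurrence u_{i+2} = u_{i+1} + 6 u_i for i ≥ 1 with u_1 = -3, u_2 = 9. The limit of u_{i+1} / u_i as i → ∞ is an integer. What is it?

3

The characteristic equation is r^2 - r - 6 = 0, which factors as (r - 3)(r + 2) = 0.
So the roots are 3 and -2. Since |3| > |-2| and the coefficient of 3^i is non-zero, the ratio tends to 3.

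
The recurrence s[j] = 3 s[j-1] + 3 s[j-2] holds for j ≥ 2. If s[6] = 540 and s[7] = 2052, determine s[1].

4

Rearranging, s[j-2] = (s[j] - 3 s[j-1]) / 3.
s[5] = (2052 - 3*540) / 3 = 432/3 = 144
s[4] = (540 - 3*144) / 3 = 108/3 = 36
s[3] = (144 - 3*36) / 3 = 36/3 = 12
s[2] = (36 - 3*12) / 3 = 0/3 = 0
s[1] = (12 - 3*0) / 3 = 12/3 = 4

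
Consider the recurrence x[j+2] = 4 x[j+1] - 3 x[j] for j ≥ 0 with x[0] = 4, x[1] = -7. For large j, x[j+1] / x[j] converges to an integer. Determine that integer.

3

The characteristic equation is r^2 - 4r + 3 = 0, which factors as (r - 3)(r - 1) = 0.
So the roots are 3 and 1. Since |3| > |1| and the coefficient of 3^j is non-zero, the ratio tends to 3.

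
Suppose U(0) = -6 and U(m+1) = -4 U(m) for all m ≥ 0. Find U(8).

-393216

U(1) = -4*(-6) = 24
U(2) = -4*24 = -96
U(3) = -4*(-96) = 384
U(4) = -4*384 = -1536
U(5) = -4*(-1536) = 6144
U(6) = -4*6144 = -24576
U(7) = -4*(-24576) = 98304
U(8) = -4*98304 = -393216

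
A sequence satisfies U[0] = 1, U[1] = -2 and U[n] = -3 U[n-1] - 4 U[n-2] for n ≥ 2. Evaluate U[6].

U[2] = -3*(-2) - 4*1 = 2
U[3] = -3*2 - 4*(-2) = 2
U[4] = -3*2 - 4*2 = -14
U[5] = -3*(-14) - 4*2 = 34
U[6] = -3*34 - 4*(-14) = -46

-46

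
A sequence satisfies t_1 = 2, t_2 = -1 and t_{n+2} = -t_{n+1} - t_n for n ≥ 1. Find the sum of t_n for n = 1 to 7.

2

t_3 = -(-1) - 2 = -1
t_4 = -(-1) - (-1) = 2
t_5 = -2 - (-1) = -1
t_6 = -(-1) - 2 = -1
t_7 = -(-1) - (-1) = 2
Sum = 2 + (-1) + (-1) + 2 + (-1) + (-1) + 2 = 2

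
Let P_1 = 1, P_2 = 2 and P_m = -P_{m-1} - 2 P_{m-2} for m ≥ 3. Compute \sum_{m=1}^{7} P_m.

P_3 = -2 - 2(1) = -4
P_4 = -(-4) - 2(2) = 0
P_5 = -0 - 2(-4) = 8
P_6 = -8 - 2(0) = -8
P_7 = -(-8) - 2(8) = -8
Sum = 1 + 2 + (-4) + 0 + 8 + (-8) + (-8) = -9

-9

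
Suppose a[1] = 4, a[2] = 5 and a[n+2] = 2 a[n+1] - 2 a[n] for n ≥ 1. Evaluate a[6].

-20

a[3] = 2·5 - 2·4 = 2
a[4] = 2·2 - 2·5 = -6
a[5] = 2·(-6) - 2·2 = -16
a[6] = 2·(-16) - 2·(-6) = -20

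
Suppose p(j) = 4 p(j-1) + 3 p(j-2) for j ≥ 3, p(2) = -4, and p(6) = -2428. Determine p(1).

-3

Let p(1) = x.
p(3) = -16 + 3x
p(4) = -76 + 12x
p(5) = -352 + 57x
p(6) = -1636 + 264x
So -1636 + 264x = -2428, giving x = -3.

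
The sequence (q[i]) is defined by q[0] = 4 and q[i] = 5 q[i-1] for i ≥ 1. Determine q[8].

1562500

q[1] = 5·4 = 20
q[2] = 5·20 = 100
q[3] = 5·100 = 500
q[4] = 5·500 = 2500
q[5] = 5·2500 = 12500
q[6] = 5·12500 = 62500
q[7] = 5·62500 = 312500
q[8] = 5·312500 = 1562500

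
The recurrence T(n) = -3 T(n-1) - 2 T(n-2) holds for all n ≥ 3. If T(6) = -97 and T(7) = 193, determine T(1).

Rearranging, T(n-2) = (T(n) + 3 T(n-1)) / -2.
T(5) = (193 + 3(-97)) / -2 = -98/-2 = 49
T(4) = (-97 + 3(49)) / -2 = 50/-2 = -25
T(3) = (49 + 3(-25)) / -2 = -26/-2 = 13
T(2) = (-25 + 3(13)) / -2 = 14/-2 = -7
T(1) = (13 + 3(-7)) / -2 = -8/-2 = 4

4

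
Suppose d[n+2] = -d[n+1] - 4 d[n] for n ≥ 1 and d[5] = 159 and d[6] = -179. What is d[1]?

8

Rearranging, d[n-2] = (d[n] + d[n-1]) / -4.
d[4] = (-179 + 159) / -4 = -20/-4 = 5
d[3] = (159 + 5) / -4 = 164/-4 = -41
d[2] = (5 + (-41)) / -4 = -36/-4 = 9
d[1] = (-41 + 9) / -4 = -32/-4 = 8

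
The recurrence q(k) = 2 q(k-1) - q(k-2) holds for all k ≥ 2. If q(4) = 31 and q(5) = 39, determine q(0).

Rearranging, q(k-2) = -(q(k) - 2 q(k-1)).
q(3) = -(39 - 2(31)) = 23
q(2) = -(31 - 2(23)) = 15
q(1) = -(23 - 2(15)) = 7
q(0) = -(15 - 2(7)) = -1

-1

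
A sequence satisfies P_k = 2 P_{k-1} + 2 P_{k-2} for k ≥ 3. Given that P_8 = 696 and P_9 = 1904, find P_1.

Rearranging, P_{k-2} = (P_k - 2 P_{k-1}) / 2.
P_7 = (1904 - 2·696) / 2 = 512/2 = 256
P_6 = (696 - 2·256) / 2 = 184/2 = 92
P_5 = (256 - 2·92) / 2 = 72/2 = 36
P_4 = (92 - 2·36) / 2 = 20/2 = 10
P_3 = (36 - 2·10) / 2 = 16/2 = 8
P_2 = (10 - 2·8) / 2 = -6/2 = -3
P_1 = (8 - 2·(-3)) / 2 = 14/2 = 7

7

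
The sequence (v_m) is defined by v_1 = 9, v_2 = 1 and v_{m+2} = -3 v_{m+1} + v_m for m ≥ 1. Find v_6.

-188

v_3 = -3*1 + 9 = 6
v_4 = -3*6 + 1 = -17
v_5 = -3*(-17) + 6 = 57
v_6 = -3*57 + (-17) = -188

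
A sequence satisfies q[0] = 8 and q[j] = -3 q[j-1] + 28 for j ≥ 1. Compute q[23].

The fixed point is 28/(1 + 3) = 7, so q[j] - 7 = -3(q[j-1] - 7).
Hence q[j] = 1·(-3)^j + 7.
q[23] = 1·(-3)^{23} + 7 = 1·-94143178827 + 7 = -94143178820.

-94143178820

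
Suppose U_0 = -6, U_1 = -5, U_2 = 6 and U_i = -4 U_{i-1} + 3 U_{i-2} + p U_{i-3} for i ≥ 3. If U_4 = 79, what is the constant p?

-5

U_3 = -39 - 6p
U_4 = 174 + 19p
So 174 + 19p = 79, giving p = -5.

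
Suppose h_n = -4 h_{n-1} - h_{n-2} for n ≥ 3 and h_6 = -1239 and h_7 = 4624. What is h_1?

Rearranging, h_{n-2} = -(h_n + 4 h_{n-1}).
h_5 = -(4624 + 4·(-1239)) = 332
h_4 = -(-1239 + 4·332) = -89
h_3 = -(332 + 4·(-89)) = 24
h_2 = -(-89 + 4·24) = -7
h_1 = -(24 + 4·(-7)) = 4

4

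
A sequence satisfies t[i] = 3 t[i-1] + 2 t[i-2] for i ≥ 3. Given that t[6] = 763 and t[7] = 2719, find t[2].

1

Rearranging, t[i-2] = (t[i] - 3 t[i-1]) / 2.
t[5] = (2719 - 3(763)) / 2 = 430/2 = 215
t[4] = (763 - 3(215)) / 2 = 118/2 = 59
t[3] = (215 - 3(59)) / 2 = 38/2 = 19
t[2] = (59 - 3(19)) / 2 = 2/2 = 1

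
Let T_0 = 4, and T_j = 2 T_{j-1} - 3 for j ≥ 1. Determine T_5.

T_1 = 2·4 - 3 = 5
T_2 = 2·5 - 3 = 7
T_3 = 2·7 - 3 = 11
T_4 = 2·11 - 3 = 19
T_5 = 2·19 - 3 = 35

35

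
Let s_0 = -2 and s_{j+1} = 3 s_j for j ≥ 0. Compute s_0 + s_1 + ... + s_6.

-2186

s_1 = 3*(-2) = -6
s_2 = 3*(-6) = -18
s_3 = 3*(-18) = -54
s_4 = 3*(-54) = -162
s_5 = 3*(-162) = -486
s_6 = 3*(-486) = -1458
Sum = (-2) + (-6) + (-18) + (-54) + (-162) + (-486) + (-1458) = -2186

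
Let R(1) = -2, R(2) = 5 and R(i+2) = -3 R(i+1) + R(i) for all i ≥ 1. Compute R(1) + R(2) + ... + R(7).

R(3) = -3*5 + (-2) = -17
R(4) = -3*(-17) + 5 = 56
R(5) = -3*56 + (-17) = -185
R(6) = -3*(-185) + 56 = 611
R(7) = -3*611 + (-185) = -2018
Sum = (-2) + 5 + (-17) + 56 + (-185) + 611 + (-2018) = -1550

-1550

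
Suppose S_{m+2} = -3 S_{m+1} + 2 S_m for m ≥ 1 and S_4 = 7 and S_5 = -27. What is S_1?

-3

Rearranging, S_{m-2} = (S_m + 3 S_{m-1}) / 2.
S_3 = (-27 + 3*7) / 2 = -6/2 = -3
S_2 = (7 + 3*(-3)) / 2 = -2/2 = -1
S_1 = (-3 + 3*(-1)) / 2 = -6/2 = -3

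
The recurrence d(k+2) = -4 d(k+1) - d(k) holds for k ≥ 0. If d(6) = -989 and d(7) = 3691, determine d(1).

1

Rearranging, d(k-2) = -(d(k) + 4 d(k-1)).
d(5) = -(3691 + 4(-989)) = 265
d(4) = -(-989 + 4(265)) = -71
d(3) = -(265 + 4(-71)) = 19
d(2) = -(-71 + 4(19)) = -5
d(1) = -(19 + 4(-5)) = 1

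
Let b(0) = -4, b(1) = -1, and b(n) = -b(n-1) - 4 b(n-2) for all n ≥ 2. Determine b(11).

b(2) = -(-1) - 4*(-4) = 17
b(3) = -17 - 4*(-1) = -13
b(4) = -(-13) - 4*17 = -55
b(5) = -(-55) - 4*(-13) = 107
b(6) = -107 - 4*(-55) = 113
b(7) = -113 - 4*107 = -541
b(8) = -(-541) - 4*113 = 89
b(9) = -89 - 4*(-541) = 2075
b(10) = -2075 - 4*89 = -2431
b(11) = -(-2431) - 4*2075 = -5869

-5869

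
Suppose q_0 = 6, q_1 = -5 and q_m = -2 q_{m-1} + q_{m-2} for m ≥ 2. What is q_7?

q_2 = -2·(-5) + 6 = 16
q_3 = -2·16 + (-5) = -37
q_4 = -2·(-37) + 16 = 90
q_5 = -2·90 + (-37) = -217
q_6 = -2·(-217) + 90 = 524
q_7 = -2·524 + (-217) = -1265

-1265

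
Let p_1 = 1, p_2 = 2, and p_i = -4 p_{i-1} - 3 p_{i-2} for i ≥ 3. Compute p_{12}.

p_3 = -4(2) - 3(1) = -11
p_4 = -4(-11) - 3(2) = 38
p_5 = -4(38) - 3(-11) = -119
p_6 = -4(-119) - 3(38) = 362
p_7 = -4(362) - 3(-119) = -1091
p_8 = -4(-1091) - 3(362) = 3278
p_9 = -4(3278) - 3(-1091) = -9839
p_{10} = -4(-9839) - 3(3278) = 29522
p_{11} = -4(29522) - 3(-9839) = -88571
p_{12} = -4(-88571) - 3(29522) = 265718

265718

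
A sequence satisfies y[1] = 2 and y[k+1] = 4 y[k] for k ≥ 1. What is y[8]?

32768

y[2] = 4·2 = 8
y[3] = 4·8 = 32
y[4] = 4·32 = 128
y[5] = 4·128 = 512
y[6] = 4·512 = 2048
y[7] = 4·2048 = 8192
y[8] = 4·8192 = 32768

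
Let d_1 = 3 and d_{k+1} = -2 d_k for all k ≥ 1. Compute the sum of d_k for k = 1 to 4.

-15

d_2 = -2(3) = -6
d_3 = -2(-6) = 12
d_4 = -2(12) = -24
Sum = 3 + (-6) + 12 + (-24) = -15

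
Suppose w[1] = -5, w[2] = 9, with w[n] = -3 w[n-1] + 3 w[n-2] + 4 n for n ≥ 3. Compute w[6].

1830

w[3] = -3*9 + 3*(-5) + 12 = -30
w[4] = -3*(-30) + 3*9 + 16 = 133
w[5] = -3*133 + 3*(-30) + 20 = -469
w[6] = -3*(-469) + 3*133 + 24 = 1830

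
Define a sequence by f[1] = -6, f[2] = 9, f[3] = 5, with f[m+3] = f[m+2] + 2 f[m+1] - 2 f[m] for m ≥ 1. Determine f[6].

f[4] = 5 + 2*9 - 2*(-6) = 35
f[5] = 35 + 2*5 - 2*9 = 27
f[6] = 27 + 2*35 - 2*5 = 87

87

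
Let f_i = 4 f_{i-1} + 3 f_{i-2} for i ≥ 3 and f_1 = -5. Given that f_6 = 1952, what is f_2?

Let f_2 = x.
f_3 = -15 + 4x
f_4 = -60 + 19x
f_5 = -285 + 88x
f_6 = -1320 + 409x
So -1320 + 409x = 1952, giving x = 8.

8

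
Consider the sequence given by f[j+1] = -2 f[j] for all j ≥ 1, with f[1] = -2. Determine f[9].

-512

f[2] = -2*(-2) = 4
f[3] = -2*4 = -8
f[4] = -2*(-8) = 16
f[5] = -2*16 = -32
f[6] = -2*(-32) = 64
f[7] = -2*64 = -128
f[8] = -2*(-128) = 256
f[9] = -2*256 = -512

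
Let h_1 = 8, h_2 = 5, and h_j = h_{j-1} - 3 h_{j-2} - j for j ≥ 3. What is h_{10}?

469

h_3 = 5 - 3·8 - 3 = -22
h_4 = (-22) - 3·5 - 4 = -41
h_5 = (-41) - 3·(-22) - 5 = 20
h_6 = 20 - 3·(-41) - 6 = 137
h_7 = 137 - 3·20 - 7 = 70
h_8 = 70 - 3·137 - 8 = -349
h_9 = (-349) - 3·70 - 9 = -568
h_{10} = (-568) - 3·(-349) - 10 = 469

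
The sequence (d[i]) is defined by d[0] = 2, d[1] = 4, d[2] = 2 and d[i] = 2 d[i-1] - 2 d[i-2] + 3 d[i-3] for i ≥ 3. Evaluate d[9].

d[3] = 2(2) - 2(4) + 3(2) = 2
d[4] = 2(2) - 2(2) + 3(4) = 12
d[5] = 2(12) - 2(2) + 3(2) = 26
d[6] = 2(26) - 2(12) + 3(2) = 34
d[7] = 2(34) - 2(26) + 3(12) = 52
d[8] = 2(52) - 2(34) + 3(26) = 114
d[9] = 2(114) - 2(52) + 3(34) = 226

226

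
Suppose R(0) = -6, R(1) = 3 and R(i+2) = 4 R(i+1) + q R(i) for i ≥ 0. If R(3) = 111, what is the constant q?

R(2) = 12 - 6q
R(3) = 48 - 21q
So 48 - 21q = 111, giving q = -3.

-3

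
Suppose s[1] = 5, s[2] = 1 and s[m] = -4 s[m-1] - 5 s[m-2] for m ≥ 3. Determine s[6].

s[3] = -4*1 - 5*5 = -29
s[4] = -4*(-29) - 5*1 = 111
s[5] = -4*111 - 5*(-29) = -299
s[6] = -4*(-299) - 5*111 = 641

641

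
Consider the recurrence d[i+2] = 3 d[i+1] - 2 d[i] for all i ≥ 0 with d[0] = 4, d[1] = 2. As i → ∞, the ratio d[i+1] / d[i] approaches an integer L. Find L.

The characteristic equation is r^2 - 3r + 2 = 0, which factors as (r - 2)(r - 1) = 0.
So the roots are 2 and 1. Since |2| > |1| and the coefficient of 2^i is non-zero, the ratio tends to 2.

2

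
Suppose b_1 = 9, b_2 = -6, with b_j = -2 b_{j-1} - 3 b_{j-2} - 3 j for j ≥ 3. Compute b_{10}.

1386

b_3 = -2*(-6) - 3*9 - 9 = -24
b_4 = -2*(-24) - 3*(-6) - 12 = 54
b_5 = -2*54 - 3*(-24) - 15 = -51
b_6 = -2*(-51) - 3*54 - 18 = -78
b_7 = -2*(-78) - 3*(-51) - 21 = 288
b_8 = -2*288 - 3*(-78) - 24 = -366
b_9 = -2*(-366) - 3*288 - 27 = -159
b_{10} = -2*(-159) - 3*(-366) - 30 = 1386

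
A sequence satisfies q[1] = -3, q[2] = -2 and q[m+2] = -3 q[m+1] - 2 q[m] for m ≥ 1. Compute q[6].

q[3] = -3*(-2) - 2*(-3) = 12
q[4] = -3*12 - 2*(-2) = -32
q[5] = -3*(-32) - 2*12 = 72
q[6] = -3*72 - 2*(-32) = -152

-152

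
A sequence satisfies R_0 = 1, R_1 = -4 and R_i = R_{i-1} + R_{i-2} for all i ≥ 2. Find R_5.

R_2 = (-4) + 1 = -3
R_3 = (-3) + (-4) = -7
R_4 = (-7) + (-3) = -10
R_5 = (-10) + (-7) = -17

-17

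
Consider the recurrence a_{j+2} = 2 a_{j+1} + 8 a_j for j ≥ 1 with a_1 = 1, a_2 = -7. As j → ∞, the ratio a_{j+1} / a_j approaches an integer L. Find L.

4

The characteristic equation is r^2 - 2r - 8 = 0, which factors as (r - 4)(r + 2) = 0.
So the roots are 4 and -2. Since |4| > |-2| and the coefficient of 4^j is non-zero, the ratio tends to 4.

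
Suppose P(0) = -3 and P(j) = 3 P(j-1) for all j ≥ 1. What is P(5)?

-729

P(1) = 3·(-3) = -9
P(2) = 3·(-9) = -27
P(3) = 3·(-27) = -81
P(4) = 3·(-81) = -243
P(5) = 3·(-243) = -729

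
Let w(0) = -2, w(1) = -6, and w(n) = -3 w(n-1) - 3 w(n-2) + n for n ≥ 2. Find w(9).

1557

w(2) = -3·(-6) - 3·(-2) + 2 = 26
w(3) = -3·26 - 3·(-6) + 3 = -57
w(4) = -3·(-57) - 3·26 + 4 = 97
w(5) = -3·97 - 3·(-57) + 5 = -115
w(6) = -3·(-115) - 3·97 + 6 = 60
w(7) = -3·60 - 3·(-115) + 7 = 172
w(8) = -3·172 - 3·60 + 8 = -688
w(9) = -3·(-688) - 3·172 + 9 = 1557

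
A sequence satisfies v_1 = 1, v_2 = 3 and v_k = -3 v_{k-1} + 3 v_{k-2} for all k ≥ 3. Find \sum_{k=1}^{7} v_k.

v_3 = -3·3 + 3·1 = -6
v_4 = -3·(-6) + 3·3 = 27
v_5 = -3·27 + 3·(-6) = -99
v_6 = -3·(-99) + 3·27 = 378
v_7 = -3·378 + 3·(-99) = -1431
Sum = 1 + 3 + (-6) + 27 + (-99) + 378 + (-1431) = -1127

-1127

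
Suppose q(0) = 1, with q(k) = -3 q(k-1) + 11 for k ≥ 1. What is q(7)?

3830

q(1) = -3·1 + 11 = 8
q(2) = -3·8 + 11 = -13
q(3) = -3·(-13) + 11 = 50
q(4) = -3·50 + 11 = -139
q(5) = -3·(-139) + 11 = 428
q(6) = -3·428 + 11 = -1273
q(7) = -3·(-1273) + 11 = 3830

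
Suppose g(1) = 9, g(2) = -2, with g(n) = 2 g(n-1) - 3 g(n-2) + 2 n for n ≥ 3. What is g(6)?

g(3) = 2·(-2) - 3·9 + 6 = -25
g(4) = 2·(-25) - 3·(-2) + 8 = -36
g(5) = 2·(-36) - 3·(-25) + 10 = 13
g(6) = 2·13 - 3·(-36) + 12 = 146

146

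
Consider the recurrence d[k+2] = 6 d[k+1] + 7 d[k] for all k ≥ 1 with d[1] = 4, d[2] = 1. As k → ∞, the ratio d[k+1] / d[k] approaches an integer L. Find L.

7

The characteristic equation is r^2 - 6r - 7 = 0, which factors as (r - 7)(r + 1) = 0.
So the roots are 7 and -1. Since |7| > |-1| and the coefficient of 7^k is non-zero, the ratio tends to 7.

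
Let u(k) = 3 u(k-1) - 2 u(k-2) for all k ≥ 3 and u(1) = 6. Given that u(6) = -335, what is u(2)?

-5

Let u(2) = x.
u(3) = -12 + 3x
u(4) = -36 + 7x
u(5) = -84 + 15x
u(6) = -180 + 31x
So -180 + 31x = -335, giving x = -5.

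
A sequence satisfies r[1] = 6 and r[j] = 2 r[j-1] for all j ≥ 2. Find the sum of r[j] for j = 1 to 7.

762

r[2] = 2(6) = 12
r[3] = 2(12) = 24
r[4] = 2(24) = 48
r[5] = 2(48) = 96
r[6] = 2(96) = 192
r[7] = 2(192) = 384
Sum = 6 + 12 + 24 + 48 + 96 + 192 + 384 = 762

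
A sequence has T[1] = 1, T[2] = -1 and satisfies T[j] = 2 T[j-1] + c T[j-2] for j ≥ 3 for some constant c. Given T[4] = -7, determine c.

-3

T[3] = -2 + c
T[4] = -4 + c
So -4 + c = -7, giving c = -3.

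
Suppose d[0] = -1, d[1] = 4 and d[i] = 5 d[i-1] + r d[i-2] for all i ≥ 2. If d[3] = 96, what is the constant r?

4

d[2] = 20 - r
d[3] = 100 - r
So 100 - r = 96, giving r = 4.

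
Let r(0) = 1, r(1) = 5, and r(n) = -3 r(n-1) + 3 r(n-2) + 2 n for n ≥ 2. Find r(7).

r(2) = -3*5 + 3*1 + 4 = -8
r(3) = -3*(-8) + 3*5 + 6 = 45
r(4) = -3*45 + 3*(-8) + 8 = -151
r(5) = -3*(-151) + 3*45 + 10 = 598
r(6) = -3*598 + 3*(-151) + 12 = -2235
r(7) = -3*(-2235) + 3*598 + 14 = 8513

8513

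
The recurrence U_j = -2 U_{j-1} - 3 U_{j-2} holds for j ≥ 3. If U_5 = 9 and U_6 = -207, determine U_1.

Rearranging, U_{j-2} = (U_j + 2 U_{j-1}) / -3.
U_4 = (-207 + 2*9) / -3 = -189/-3 = 63
U_3 = (9 + 2*63) / -3 = 135/-3 = -45
U_2 = (63 + 2*(-45)) / -3 = -27/-3 = 9
U_1 = (-45 + 2*9) / -3 = -27/-3 = 9

9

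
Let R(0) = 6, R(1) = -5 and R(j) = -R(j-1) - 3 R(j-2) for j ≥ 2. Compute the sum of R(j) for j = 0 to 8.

-192

R(2) = -(-5) - 3·6 = -13
R(3) = -(-13) - 3·(-5) = 28
R(4) = -28 - 3·(-13) = 11
R(5) = -11 - 3·28 = -95
R(6) = -(-95) - 3·11 = 62
R(7) = -62 - 3·(-95) = 223
R(8) = -223 - 3·62 = -409
Sum = 6 + (-5) + (-13) + 28 + 11 + (-95) + 62 + 223 + (-409) = -192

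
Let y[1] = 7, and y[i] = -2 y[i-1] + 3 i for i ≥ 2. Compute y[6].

-164

y[2] = -2·7 + 6 = -8
y[3] = -2·(-8) + 9 = 25
y[4] = -2·25 + 12 = -38
y[5] = -2·(-38) + 15 = 91
y[6] = -2·91 + 18 = -164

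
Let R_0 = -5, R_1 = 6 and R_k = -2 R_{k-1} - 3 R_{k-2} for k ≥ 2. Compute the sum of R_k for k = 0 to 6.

-92

R_2 = -2*6 - 3*(-5) = 3
R_3 = -2*3 - 3*6 = -24
R_4 = -2*(-24) - 3*3 = 39
R_5 = -2*39 - 3*(-24) = -6
R_6 = -2*(-6) - 3*39 = -105
Sum = (-5) + 6 + 3 + (-24) + 39 + (-6) + (-105) = -92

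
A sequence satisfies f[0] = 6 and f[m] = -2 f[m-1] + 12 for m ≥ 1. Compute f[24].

The fixed point is 12/(1 + 2) = 4, so f[m] - 4 = -2(f[m-1] - 4).
Hence f[m] = 2·(-2)^m + 4.
f[24] = 2·(-2)^{24} + 4 = 2·16777216 + 4 = 33554436.

33554436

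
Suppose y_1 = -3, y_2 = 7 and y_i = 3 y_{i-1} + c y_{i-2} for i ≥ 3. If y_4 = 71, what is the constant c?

y_3 = 21 - 3c
y_4 = 63 - 2c
So 63 - 2c = 71, giving c = -4.

-4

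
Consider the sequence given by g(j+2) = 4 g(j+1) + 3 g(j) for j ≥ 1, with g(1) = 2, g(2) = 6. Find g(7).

g(3) = 4*6 + 3*2 = 30
g(4) = 4*30 + 3*6 = 138
g(5) = 4*138 + 3*30 = 642
g(6) = 4*642 + 3*138 = 2982
g(7) = 4*2982 + 3*642 = 13854

13854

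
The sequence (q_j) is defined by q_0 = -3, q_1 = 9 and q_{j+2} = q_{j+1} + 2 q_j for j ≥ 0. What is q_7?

261

q_2 = 9 + 2·(-3) = 3
q_3 = 3 + 2·9 = 21
q_4 = 21 + 2·3 = 27
q_5 = 27 + 2·21 = 69
q_6 = 69 + 2·27 = 123
q_7 = 123 + 2·69 = 261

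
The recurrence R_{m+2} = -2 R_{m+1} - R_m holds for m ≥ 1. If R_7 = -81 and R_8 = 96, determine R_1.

Rearranging, R_{m-2} = -(R_m + 2 R_{m-1}).
R_6 = -(96 + 2(-81)) = 66
R_5 = -(-81 + 2(66)) = -51
R_4 = -(66 + 2(-51)) = 36
R_3 = -(-51 + 2(36)) = -21
R_2 = -(36 + 2(-21)) = 6
R_1 = -(-21 + 2(6)) = 9

9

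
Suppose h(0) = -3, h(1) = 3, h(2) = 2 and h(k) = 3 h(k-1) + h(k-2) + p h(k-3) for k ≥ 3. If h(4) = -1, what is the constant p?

h(3) = 9 - 3p
h(4) = 29 - 6p
So 29 - 6p = -1, giving p = 5.

5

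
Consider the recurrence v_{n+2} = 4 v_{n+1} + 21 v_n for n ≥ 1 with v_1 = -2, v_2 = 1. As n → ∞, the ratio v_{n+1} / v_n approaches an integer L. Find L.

7

The characteristic equation is r^2 - 4r - 21 = 0, which factors as (r - 7)(r + 3) = 0.
So the roots are 7 and -3. Since |7| > |-3| and the coefficient of 7^n is non-zero, the ratio tends to 7.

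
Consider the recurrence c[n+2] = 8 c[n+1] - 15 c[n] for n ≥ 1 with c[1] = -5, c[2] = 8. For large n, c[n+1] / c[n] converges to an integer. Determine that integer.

5

The characteristic equation is r^2 - 8r + 15 = 0, which factors as (r - 5)(r - 3) = 0.
So the roots are 5 and 3. Since |5| > |3| and the coefficient of 5^n is non-zero, the ratio tends to 5.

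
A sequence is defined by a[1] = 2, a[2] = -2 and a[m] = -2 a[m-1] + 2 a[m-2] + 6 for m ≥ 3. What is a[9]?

4550

a[3] = -2·(-2) + 2·2 + 6 = 14
a[4] = -2·14 + 2·(-2) + 6 = -26
a[5] = -2·(-26) + 2·14 + 6 = 86
a[6] = -2·86 + 2·(-26) + 6 = -218
a[7] = -2·(-218) + 2·86 + 6 = 614
a[8] = -2·614 + 2·(-218) + 6 = -1658
a[9] = -2·(-1658) + 2·614 + 6 = 4550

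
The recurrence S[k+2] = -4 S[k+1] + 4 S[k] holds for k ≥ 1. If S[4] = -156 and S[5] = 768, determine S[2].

Rearranging, S[k-2] = (S[k] + 4 S[k-1]) / 4.
S[3] = (768 + 4·(-156)) / 4 = 144/4 = 36
S[2] = (-156 + 4·36) / 4 = -12/4 = -3

-3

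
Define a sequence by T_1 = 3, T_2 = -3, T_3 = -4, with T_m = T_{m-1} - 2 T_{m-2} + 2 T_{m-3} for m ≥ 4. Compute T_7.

-18

T_4 = (-4) - 2(-3) + 2(3) = 8
T_5 = 8 - 2(-4) + 2(-3) = 10
T_6 = 10 - 2(8) + 2(-4) = -14
T_7 = (-14) - 2(10) + 2(8) = -18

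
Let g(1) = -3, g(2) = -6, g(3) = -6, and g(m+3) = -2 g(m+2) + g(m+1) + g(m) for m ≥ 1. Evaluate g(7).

g(4) = -2·(-6) + (-6) + (-3) = 3
g(5) = -2·3 + (-6) + (-6) = -18
g(6) = -2·(-18) + 3 + (-6) = 33
g(7) = -2·33 + (-18) + 3 = -81

-81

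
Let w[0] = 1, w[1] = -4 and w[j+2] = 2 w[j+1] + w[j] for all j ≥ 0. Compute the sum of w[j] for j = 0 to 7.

w[2] = 2·(-4) + 1 = -7
w[3] = 2·(-7) + (-4) = -18
w[4] = 2·(-18) + (-7) = -43
w[5] = 2·(-43) + (-18) = -104
w[6] = 2·(-104) + (-43) = -251
w[7] = 2·(-251) + (-104) = -606
Sum = 1 + (-4) + (-7) + (-18) + (-43) + (-104) + (-251) + (-606) = -1032

-1032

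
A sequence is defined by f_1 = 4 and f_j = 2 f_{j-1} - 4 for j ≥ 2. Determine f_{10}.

f_2 = 2*4 - 4 = 4
f_3 = 2*4 - 4 = 4
f_4 = 2*4 - 4 = 4
f_5 = 2*4 - 4 = 4
f_6 = 2*4 - 4 = 4
f_7 = 2*4 - 4 = 4
f_8 = 2*4 - 4 = 4
f_9 = 2*4 - 4 = 4
f_{10} = 2*4 - 4 = 4

4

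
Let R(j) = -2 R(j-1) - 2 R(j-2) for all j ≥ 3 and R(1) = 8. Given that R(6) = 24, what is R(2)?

Let R(2) = v.
R(3) = -16 - 2v
R(4) = 32 + 2v
R(5) = -32
R(6) = -4v
So -4v = 24, giving v = -6.

-6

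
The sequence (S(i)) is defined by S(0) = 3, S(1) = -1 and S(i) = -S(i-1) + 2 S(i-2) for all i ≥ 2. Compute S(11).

S(2) = -(-1) + 2·3 = 7
S(3) = -7 + 2·(-1) = -9
S(4) = -(-9) + 2·7 = 23
S(5) = -23 + 2·(-9) = -41
S(6) = -(-41) + 2·23 = 87
S(7) = -87 + 2·(-41) = -169
S(8) = -(-169) + 2·87 = 343
S(9) = -343 + 2·(-169) = -681
S(10) = -(-681) + 2·343 = 1367
S(11) = -1367 + 2·(-681) = -2729

-2729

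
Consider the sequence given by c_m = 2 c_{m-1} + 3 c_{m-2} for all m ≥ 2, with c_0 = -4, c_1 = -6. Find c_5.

-606

c_2 = 2·(-6) + 3·(-4) = -24
c_3 = 2·(-24) + 3·(-6) = -66
c_4 = 2·(-66) + 3·(-24) = -204
c_5 = 2·(-204) + 3·(-66) = -606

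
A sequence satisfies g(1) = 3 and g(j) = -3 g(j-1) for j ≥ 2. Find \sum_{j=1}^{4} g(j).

-60

g(2) = -3·3 = -9
g(3) = -3·(-9) = 27
g(4) = -3·27 = -81
Sum = 3 + (-9) + 27 + (-81) = -60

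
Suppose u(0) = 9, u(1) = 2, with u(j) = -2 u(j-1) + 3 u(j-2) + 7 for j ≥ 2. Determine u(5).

u(2) = -2·2 + 3·9 + 7 = 30
u(3) = -2·30 + 3·2 + 7 = -47
u(4) = -2·(-47) + 3·30 + 7 = 191
u(5) = -2·191 + 3·(-47) + 7 = -516

-516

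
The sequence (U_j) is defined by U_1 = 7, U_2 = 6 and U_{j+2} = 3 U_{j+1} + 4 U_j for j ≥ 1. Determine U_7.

U_3 = 3·6 + 4·7 = 46
U_4 = 3·46 + 4·6 = 162
U_5 = 3·162 + 4·46 = 670
U_6 = 3·670 + 4·162 = 2658
U_7 = 3·2658 + 4·670 = 10654

10654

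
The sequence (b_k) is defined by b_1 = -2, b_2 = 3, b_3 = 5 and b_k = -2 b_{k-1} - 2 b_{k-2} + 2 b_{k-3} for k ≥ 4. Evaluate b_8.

252

b_4 = -2·5 - 2·3 + 2·(-2) = -20
b_5 = -2·(-20) - 2·5 + 2·3 = 36
b_6 = -2·36 - 2·(-20) + 2·5 = -22
b_7 = -2·(-22) - 2·36 + 2·(-20) = -68
b_8 = -2·(-68) - 2·(-22) + 2·36 = 252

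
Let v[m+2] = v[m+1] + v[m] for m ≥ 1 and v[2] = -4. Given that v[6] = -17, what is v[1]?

Let v[1] = z.
v[3] = -4 + z
v[4] = -8 + z
v[5] = -12 + 2z
v[6] = -20 + 3z
So -20 + 3z = -17, giving z = 1.

1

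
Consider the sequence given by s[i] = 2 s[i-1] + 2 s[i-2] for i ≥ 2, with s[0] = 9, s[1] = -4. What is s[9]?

6336

s[2] = 2·(-4) + 2·9 = 10
s[3] = 2·10 + 2·(-4) = 12
s[4] = 2·12 + 2·10 = 44
s[5] = 2·44 + 2·12 = 112
s[6] = 2·112 + 2·44 = 312
s[7] = 2·312 + 2·112 = 848
s[8] = 2·848 + 2·312 = 2320
s[9] = 2·2320 + 2·848 = 6336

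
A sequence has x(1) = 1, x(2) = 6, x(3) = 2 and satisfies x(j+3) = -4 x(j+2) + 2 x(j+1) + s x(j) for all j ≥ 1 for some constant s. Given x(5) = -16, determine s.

-2

x(4) = 4 + s
x(5) = -12 + 2s
So -12 + 2s = -16, giving s = -2.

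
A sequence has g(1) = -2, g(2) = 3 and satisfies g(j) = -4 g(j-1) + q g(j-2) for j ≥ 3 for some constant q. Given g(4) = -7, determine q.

g(3) = -12 - 2q
g(4) = 48 + 11q
So 48 + 11q = -7, giving q = -5.

-5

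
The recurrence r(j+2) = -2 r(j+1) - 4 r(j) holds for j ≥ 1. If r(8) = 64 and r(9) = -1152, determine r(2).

Rearranging, r(j-2) = (r(j) + 2 r(j-1)) / -4.
r(7) = (-1152 + 2(64)) / -4 = -1024/-4 = 256
r(6) = (64 + 2(256)) / -4 = 576/-4 = -144
r(5) = (256 + 2(-144)) / -4 = -32/-4 = 8
r(4) = (-144 + 2(8)) / -4 = -128/-4 = 32
r(3) = (8 + 2(32)) / -4 = 72/-4 = -18
r(2) = (32 + 2(-18)) / -4 = -4/-4 = 1

1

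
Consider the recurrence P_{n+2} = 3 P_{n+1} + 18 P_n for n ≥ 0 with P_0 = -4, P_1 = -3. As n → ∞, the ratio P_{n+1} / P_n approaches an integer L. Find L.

6

The characteristic equation is r^2 - 3r - 18 = 0, which factors as (r - 6)(r + 3) = 0.
So the roots are 6 and -3. Since |6| > |-3| and the coefficient of 6^n is non-zero, the ratio tends to 6.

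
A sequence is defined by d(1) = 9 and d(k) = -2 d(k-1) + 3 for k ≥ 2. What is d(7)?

d(2) = -2*9 + 3 = -15
d(3) = -2*(-15) + 3 = 33
d(4) = -2*33 + 3 = -63
d(5) = -2*(-63) + 3 = 129
d(6) = -2*129 + 3 = -255
d(7) = -2*(-255) + 3 = 513

513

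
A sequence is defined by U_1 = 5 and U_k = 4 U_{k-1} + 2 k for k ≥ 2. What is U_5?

1674

U_2 = 4·5 + 4 = 24
U_3 = 4·24 + 6 = 102
U_4 = 4·102 + 8 = 416
U_5 = 4·416 + 10 = 1674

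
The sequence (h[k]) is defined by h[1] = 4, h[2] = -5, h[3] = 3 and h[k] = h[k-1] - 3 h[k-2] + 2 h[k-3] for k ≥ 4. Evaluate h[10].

h[4] = 3 - 3(-5) + 2(4) = 26
h[5] = 26 - 3(3) + 2(-5) = 7
h[6] = 7 - 3(26) + 2(3) = -65
h[7] = (-65) - 3(7) + 2(26) = -34
h[8] = (-34) - 3(-65) + 2(7) = 175
h[9] = 175 - 3(-34) + 2(-65) = 147
h[10] = 147 - 3(175) + 2(-34) = -446

-446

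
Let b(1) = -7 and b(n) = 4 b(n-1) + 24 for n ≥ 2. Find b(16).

The fixed point is 24/(1 - 4) = -8, so b(n) + 8 = 4(b(n-1) + 8).
Hence b(n) = 1·4^{n-1} - 8.
b(16) = 1·4^{15} - 8 = 1·1073741824 - 8 = 1073741816.

1073741816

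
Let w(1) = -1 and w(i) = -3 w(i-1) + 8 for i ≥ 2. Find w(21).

The fixed point is 8/(1 + 3) = 2, so w(i) - 2 = -3(w(i-1) - 2).
Hence w(i) = -3·(-3)^{i-1} + 2.
w(21) = -3·(-3)^{20} + 2 = -3·3486784401 + 2 = -10460353201.

-10460353201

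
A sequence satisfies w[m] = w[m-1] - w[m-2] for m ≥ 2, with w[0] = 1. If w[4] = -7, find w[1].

7

Let w[1] = y.
w[2] = -1 + y
w[3] = -1
w[4] = -y
So -y = -7, giving y = 7.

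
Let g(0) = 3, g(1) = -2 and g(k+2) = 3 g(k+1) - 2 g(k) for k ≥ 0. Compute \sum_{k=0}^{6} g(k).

g(2) = 3(-2) - 2(3) = -12
g(3) = 3(-12) - 2(-2) = -32
g(4) = 3(-32) - 2(-12) = -72
g(5) = 3(-72) - 2(-32) = -152
g(6) = 3(-152) - 2(-72) = -312
Sum = 3 + (-2) + (-12) + (-32) + (-72) + (-152) + (-312) = -579

-579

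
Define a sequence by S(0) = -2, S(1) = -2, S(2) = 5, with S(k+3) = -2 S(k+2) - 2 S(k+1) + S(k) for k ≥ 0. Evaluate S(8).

S(3) = -2(5) - 2(-2) + (-2) = -8
S(4) = -2(-8) - 2(5) + (-2) = 4
S(5) = -2(4) - 2(-8) + 5 = 13
S(6) = -2(13) - 2(4) + (-8) = -42
S(7) = -2(-42) - 2(13) + 4 = 62
S(8) = -2(62) - 2(-42) + 13 = -27

-27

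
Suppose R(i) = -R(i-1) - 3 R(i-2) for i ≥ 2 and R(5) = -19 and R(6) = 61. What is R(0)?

Rearranging, R(i-2) = (R(i) + R(i-1)) / -3.
R(4) = (61 + (-19)) / -3 = 42/-3 = -14
R(3) = (-19 + (-14)) / -3 = -33/-3 = 11
R(2) = (-14 + 11) / -3 = -3/-3 = 1
R(1) = (11 + 1) / -3 = 12/-3 = -4
R(0) = (1 + (-4)) / -3 = -3/-3 = 1

1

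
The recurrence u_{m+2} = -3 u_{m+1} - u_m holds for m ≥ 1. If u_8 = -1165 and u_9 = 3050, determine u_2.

Rearranging, u_{m-2} = -(u_m + 3 u_{m-1}).
u_7 = -(3050 + 3·(-1165)) = 445
u_6 = -(-1165 + 3·445) = -170
u_5 = -(445 + 3·(-170)) = 65
u_4 = -(-170 + 3·65) = -25
u_3 = -(65 + 3·(-25)) = 10
u_2 = -(-25 + 3·10) = -5

-5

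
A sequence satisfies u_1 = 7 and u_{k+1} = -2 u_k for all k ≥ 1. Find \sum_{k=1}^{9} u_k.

u_2 = -2(7) = -14
u_3 = -2(-14) = 28
u_4 = -2(28) = -56
u_5 = -2(-56) = 112
u_6 = -2(112) = -224
u_7 = -2(-224) = 448
u_8 = -2(448) = -896
u_9 = -2(-896) = 1792
Sum = 7 + (-14) + 28 + (-56) + 112 + (-224) + 448 + (-896) + 1792 = 1197

1197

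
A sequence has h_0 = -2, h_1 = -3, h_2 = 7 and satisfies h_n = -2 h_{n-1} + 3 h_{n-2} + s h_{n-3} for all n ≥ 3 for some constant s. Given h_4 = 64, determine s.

-3

h_3 = -23 - 2s
h_4 = 67 + s
So 67 + s = 64, giving s = -3.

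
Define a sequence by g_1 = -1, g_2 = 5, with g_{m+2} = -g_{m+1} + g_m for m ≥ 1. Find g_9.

g_3 = -5 + (-1) = -6
g_4 = -(-6) + 5 = 11
g_5 = -11 + (-6) = -17
g_6 = -(-17) + 11 = 28
g_7 = -28 + (-17) = -45
g_8 = -(-45) + 28 = 73
g_9 = -73 + (-45) = -118

-118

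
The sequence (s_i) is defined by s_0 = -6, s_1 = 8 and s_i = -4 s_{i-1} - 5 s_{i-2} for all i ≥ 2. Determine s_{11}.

41728

s_2 = -4·8 - 5·(-6) = -2
s_3 = -4·(-2) - 5·8 = -32
s_4 = -4·(-32) - 5·(-2) = 138
s_5 = -4·138 - 5·(-32) = -392
s_6 = -4·(-392) - 5·138 = 878
s_7 = -4·878 - 5·(-392) = -1552
s_8 = -4·(-1552) - 5·878 = 1818
s_9 = -4·1818 - 5·(-1552) = 488
s_{10} = -4·488 - 5·1818 = -11042
s_{11} = -4·(-11042) - 5·488 = 41728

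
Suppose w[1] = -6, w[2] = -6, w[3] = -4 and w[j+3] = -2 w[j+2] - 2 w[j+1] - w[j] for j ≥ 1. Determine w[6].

w[4] = -2*(-4) - 2*(-6) - (-6) = 26
w[5] = -2*26 - 2*(-4) - (-6) = -38
w[6] = -2*(-38) - 2*26 - (-4) = 28

28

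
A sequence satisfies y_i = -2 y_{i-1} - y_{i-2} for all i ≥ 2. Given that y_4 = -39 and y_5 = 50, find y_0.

Rearranging, y_{i-2} = -(y_i + 2 y_{i-1}).
y_3 = -(50 + 2*(-39)) = 28
y_2 = -(-39 + 2*28) = -17
y_1 = -(28 + 2*(-17)) = 6
y_0 = -(-17 + 2*6) = 5

5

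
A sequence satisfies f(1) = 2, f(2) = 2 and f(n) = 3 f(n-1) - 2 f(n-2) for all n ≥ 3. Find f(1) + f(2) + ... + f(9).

f(3) = 3*2 - 2*2 = 2
f(4) = 3*2 - 2*2 = 2
f(5) = 3*2 - 2*2 = 2
f(6) = 3*2 - 2*2 = 2
f(7) = 3*2 - 2*2 = 2
f(8) = 3*2 - 2*2 = 2
f(9) = 3*2 - 2*2 = 2
Sum = 2 + 2 + 2 + 2 + 2 + 2 + 2 + 2 + 2 = 18

18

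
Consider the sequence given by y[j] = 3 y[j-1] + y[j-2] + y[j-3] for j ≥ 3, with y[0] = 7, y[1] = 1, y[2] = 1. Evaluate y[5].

117

y[3] = 3(1) + 1 + 7 = 11
y[4] = 3(11) + 1 + 1 = 35
y[5] = 3(35) + 11 + 1 = 117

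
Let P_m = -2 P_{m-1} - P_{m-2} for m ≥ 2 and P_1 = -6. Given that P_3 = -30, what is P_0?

Let P_0 = v.
P_2 = 12 - v
P_3 = -18 + 2v
So -18 + 2v = -30, giving v = -6.

-6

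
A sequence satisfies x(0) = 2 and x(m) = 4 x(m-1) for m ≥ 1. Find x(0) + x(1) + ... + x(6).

x(1) = 4·2 = 8
x(2) = 4·8 = 32
x(3) = 4·32 = 128
x(4) = 4·128 = 512
x(5) = 4·512 = 2048
x(6) = 4·2048 = 8192
Sum = 2 + 8 + 32 + 128 + 512 + 2048 + 8192 = 10922

10922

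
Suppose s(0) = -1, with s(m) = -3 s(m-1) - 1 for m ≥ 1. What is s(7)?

s(1) = -3·(-1) - 1 = 2
s(2) = -3·2 - 1 = -7
s(3) = -3·(-7) - 1 = 20
s(4) = -3·20 - 1 = -61
s(5) = -3·(-61) - 1 = 182
s(6) = -3·182 - 1 = -547
s(7) = -3·(-547) - 1 = 1640

1640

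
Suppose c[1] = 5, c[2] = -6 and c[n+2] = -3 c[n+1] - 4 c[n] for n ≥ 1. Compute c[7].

-50

c[3] = -3*(-6) - 4*5 = -2
c[4] = -3*(-2) - 4*(-6) = 30
c[5] = -3*30 - 4*(-2) = -82
c[6] = -3*(-82) - 4*30 = 126
c[7] = -3*126 - 4*(-82) = -50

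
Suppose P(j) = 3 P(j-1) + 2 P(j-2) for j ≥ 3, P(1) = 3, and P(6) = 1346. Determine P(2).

8

Let P(2) = x.
P(3) = 6 + 3x
P(4) = 18 + 11x
P(5) = 66 + 39x
P(6) = 234 + 139x
So 234 + 139x = 1346, giving x = 8.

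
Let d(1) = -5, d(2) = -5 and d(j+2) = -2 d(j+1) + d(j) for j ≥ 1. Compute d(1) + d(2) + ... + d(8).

-360

d(3) = -2*(-5) + (-5) = 5
d(4) = -2*5 + (-5) = -15
d(5) = -2*(-15) + 5 = 35
d(6) = -2*35 + (-15) = -85
d(7) = -2*(-85) + 35 = 205
d(8) = -2*205 + (-85) = -495
Sum = (-5) + (-5) + 5 + (-15) + 35 + (-85) + 205 + (-495) = -360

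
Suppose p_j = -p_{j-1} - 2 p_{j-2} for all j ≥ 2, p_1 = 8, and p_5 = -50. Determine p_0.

7

Let p_0 = y.
p_2 = -8 - 2y
p_3 = -8 + 2y
p_4 = 24 + 2y
p_5 = -8 - 6y
So -8 - 6y = -50, giving y = 7.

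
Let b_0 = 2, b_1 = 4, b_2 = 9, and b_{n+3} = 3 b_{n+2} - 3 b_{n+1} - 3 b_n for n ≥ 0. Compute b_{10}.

b_3 = 3*9 - 3*4 - 3*2 = 9
b_4 = 3*9 - 3*9 - 3*4 = -12
b_5 = 3*(-12) - 3*9 - 3*9 = -90
b_6 = 3*(-90) - 3*(-12) - 3*9 = -261
b_7 = 3*(-261) - 3*(-90) - 3*(-12) = -477
b_8 = 3*(-477) - 3*(-261) - 3*(-90) = -378
b_9 = 3*(-378) - 3*(-477) - 3*(-261) = 1080
b_{10} = 3*1080 - 3*(-378) - 3*(-477) = 5805

5805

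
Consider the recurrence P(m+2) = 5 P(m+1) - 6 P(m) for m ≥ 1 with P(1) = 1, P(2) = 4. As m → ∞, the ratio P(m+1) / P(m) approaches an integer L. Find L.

3

The characteristic equation is r^2 - 5r + 6 = 0, which factors as (r - 3)(r - 2) = 0.
So the roots are 3 and 2. Since |3| > |2| and the coefficient of 3^m is non-zero, the ratio tends to 3.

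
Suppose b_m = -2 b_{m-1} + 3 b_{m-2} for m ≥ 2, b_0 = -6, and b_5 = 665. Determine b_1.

Let b_1 = v.
b_2 = -18 - 2v
b_3 = 36 + 7v
b_4 = -126 - 20v
b_5 = 360 + 61v
So 360 + 61v = 665, giving v = 5.

5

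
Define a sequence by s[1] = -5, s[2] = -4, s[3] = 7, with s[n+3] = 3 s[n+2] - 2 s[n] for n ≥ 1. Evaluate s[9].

6061

s[4] = 3·7 - 2·(-5) = 31
s[5] = 3·31 - 2·(-4) = 101
s[6] = 3·101 - 2·7 = 289
s[7] = 3·289 - 2·31 = 805
s[8] = 3·805 - 2·101 = 2213
s[9] = 3·2213 - 2·289 = 6061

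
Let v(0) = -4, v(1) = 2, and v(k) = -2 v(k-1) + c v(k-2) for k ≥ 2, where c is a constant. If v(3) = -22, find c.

v(2) = -4 - 4c
v(3) = 8 + 10c
So 8 + 10c = -22, giving c = -3.

-3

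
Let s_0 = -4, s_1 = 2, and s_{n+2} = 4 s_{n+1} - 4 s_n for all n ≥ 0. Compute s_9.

s_2 = 4·2 - 4·(-4) = 24
s_3 = 4·24 - 4·2 = 88
s_4 = 4·88 - 4·24 = 256
s_5 = 4·256 - 4·88 = 672
s_6 = 4·672 - 4·256 = 1664
s_7 = 4·1664 - 4·672 = 3968
s_8 = 4·3968 - 4·1664 = 9216
s_9 = 4·9216 - 4·3968 = 20992

20992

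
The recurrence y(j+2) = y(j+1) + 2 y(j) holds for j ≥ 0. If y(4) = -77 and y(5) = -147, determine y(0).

-7

Rearranging, y(j-2) = (y(j) - y(j-1)) / 2.
y(3) = (-147 - (-77)) / 2 = -70/2 = -35
y(2) = (-77 - (-35)) / 2 = -42/2 = -21
y(1) = (-35 - (-21)) / 2 = -14/2 = -7
y(0) = (-21 - (-7)) / 2 = -14/2 = -7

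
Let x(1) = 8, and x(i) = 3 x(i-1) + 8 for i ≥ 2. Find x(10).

x(2) = 3*8 + 8 = 32
x(3) = 3*32 + 8 = 104
x(4) = 3*104 + 8 = 320
x(5) = 3*320 + 8 = 968
x(6) = 3*968 + 8 = 2912
x(7) = 3*2912 + 8 = 8744
x(8) = 3*8744 + 8 = 26240
x(9) = 3*26240 + 8 = 78728
x(10) = 3*78728 + 8 = 236192

236192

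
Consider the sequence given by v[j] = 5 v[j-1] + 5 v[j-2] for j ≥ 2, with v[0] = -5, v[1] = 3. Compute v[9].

v[2] = 5(3) + 5(-5) = -10
v[3] = 5(-10) + 5(3) = -35
v[4] = 5(-35) + 5(-10) = -225
v[5] = 5(-225) + 5(-35) = -1300
v[6] = 5(-1300) + 5(-225) = -7625
v[7] = 5(-7625) + 5(-1300) = -44625
v[8] = 5(-44625) + 5(-7625) = -261250
v[9] = 5(-261250) + 5(-44625) = -1529375

-1529375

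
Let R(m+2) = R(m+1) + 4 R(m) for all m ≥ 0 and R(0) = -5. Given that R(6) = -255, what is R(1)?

Let R(1) = z.
R(2) = -20 + z
R(3) = -20 + 5z
R(4) = -100 + 9z
R(5) = -180 + 29z
R(6) = -580 + 65z
So -580 + 65z = -255, giving z = 5.

5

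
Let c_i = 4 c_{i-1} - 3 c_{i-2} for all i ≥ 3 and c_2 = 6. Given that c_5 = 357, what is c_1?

-3

Let c_1 = v.
c_3 = 24 - 3v
c_4 = 78 - 12v
c_5 = 240 - 39v
So 240 - 39v = 357, giving v = -3.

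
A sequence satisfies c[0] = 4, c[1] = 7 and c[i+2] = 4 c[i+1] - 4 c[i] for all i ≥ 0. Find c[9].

c[2] = 4(7) - 4(4) = 12
c[3] = 4(12) - 4(7) = 20
c[4] = 4(20) - 4(12) = 32
c[5] = 4(32) - 4(20) = 48
c[6] = 4(48) - 4(32) = 64
c[7] = 4(64) - 4(48) = 64
c[8] = 4(64) - 4(64) = 0
c[9] = 4(0) - 4(64) = -256

-256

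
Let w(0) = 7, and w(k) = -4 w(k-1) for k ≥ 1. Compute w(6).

28672

w(1) = -4(7) = -28
w(2) = -4(-28) = 112
w(3) = -4(112) = -448
w(4) = -4(-448) = 1792
w(5) = -4(1792) = -7168
w(6) = -4(-7168) = 28672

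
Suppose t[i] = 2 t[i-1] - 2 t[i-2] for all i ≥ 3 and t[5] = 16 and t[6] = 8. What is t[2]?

-2

Rearranging, t[i-2] = (t[i] - 2 t[i-1]) / -2.
t[4] = (8 - 2·16) / -2 = -24/-2 = 12
t[3] = (16 - 2·12) / -2 = -8/-2 = 4
t[2] = (12 - 2·4) / -2 = 4/-2 = -2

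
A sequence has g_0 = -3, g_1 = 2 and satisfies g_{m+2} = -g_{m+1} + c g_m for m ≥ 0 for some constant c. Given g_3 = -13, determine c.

-3

g_2 = -2 - 3c
g_3 = 2 + 5c
So 2 + 5c = -13, giving c = -3.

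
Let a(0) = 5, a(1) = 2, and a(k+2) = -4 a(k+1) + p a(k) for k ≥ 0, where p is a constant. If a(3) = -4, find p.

2

a(2) = -8 + 5p
a(3) = 32 - 18p
So 32 - 18p = -4, giving p = 2.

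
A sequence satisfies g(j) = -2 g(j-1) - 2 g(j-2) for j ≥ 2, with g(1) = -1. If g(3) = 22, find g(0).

Let g(0) = x.
g(2) = 2 - 2x
g(3) = -2 + 4x
So -2 + 4x = 22, giving x = 6.

6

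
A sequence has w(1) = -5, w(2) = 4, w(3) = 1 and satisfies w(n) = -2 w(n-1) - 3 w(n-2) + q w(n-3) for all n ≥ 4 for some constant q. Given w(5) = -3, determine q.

-2

w(4) = -14 - 5q
w(5) = 25 + 14q
So 25 + 14q = -3, giving q = -2.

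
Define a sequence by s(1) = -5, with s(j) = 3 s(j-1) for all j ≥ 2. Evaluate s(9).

s(2) = 3*(-5) = -15
s(3) = 3*(-15) = -45
s(4) = 3*(-45) = -135
s(5) = 3*(-135) = -405
s(6) = 3*(-405) = -1215
s(7) = 3*(-1215) = -3645
s(8) = 3*(-3645) = -10935
s(9) = 3*(-10935) = -32805

-32805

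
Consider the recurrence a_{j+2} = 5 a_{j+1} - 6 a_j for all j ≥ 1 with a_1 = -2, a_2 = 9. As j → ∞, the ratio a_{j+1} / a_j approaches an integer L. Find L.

3

The characteristic equation is r^2 - 5r + 6 = 0, which factors as (r - 3)(r - 2) = 0.
So the roots are 3 and 2. Since |3| > |2| and the coefficient of 3^j is non-zero, the ratio tends to 3.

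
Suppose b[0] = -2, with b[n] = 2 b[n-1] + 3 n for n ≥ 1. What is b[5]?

b[1] = 2(-2) + 3 = -1
b[2] = 2(-1) + 6 = 4
b[3] = 2(4) + 9 = 17
b[4] = 2(17) + 12 = 46
b[5] = 2(46) + 15 = 107

107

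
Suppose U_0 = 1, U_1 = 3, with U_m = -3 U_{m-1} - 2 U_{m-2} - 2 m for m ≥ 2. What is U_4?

-77

U_2 = -3(3) - 2(1) - 4 = -15
U_3 = -3(-15) - 2(3) - 6 = 33
U_4 = -3(33) - 2(-15) - 8 = -77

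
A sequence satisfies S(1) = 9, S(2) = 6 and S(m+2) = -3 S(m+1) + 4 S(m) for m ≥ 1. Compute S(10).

-157278

S(3) = -3·6 + 4·9 = 18
S(4) = -3·18 + 4·6 = -30
S(5) = -3·(-30) + 4·18 = 162
S(6) = -3·162 + 4·(-30) = -606
S(7) = -3·(-606) + 4·162 = 2466
S(8) = -3·2466 + 4·(-606) = -9822
S(9) = -3·(-9822) + 4·2466 = 39330
S(10) = -3·39330 + 4·(-9822) = -157278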